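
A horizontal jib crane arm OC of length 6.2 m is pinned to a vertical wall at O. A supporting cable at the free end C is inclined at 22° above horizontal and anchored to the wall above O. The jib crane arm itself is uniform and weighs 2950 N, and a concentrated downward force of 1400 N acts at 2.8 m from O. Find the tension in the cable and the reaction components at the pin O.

T = 5625 N, O_x = 5216 N, O_y = 2243 N

ΣM about O: T·sin22°·6.2 − 2950·3.1 − 1400·2.8 = 0 → T = 13065/(6.2·0.374607) = 5625.25 ≈ 5625 N.
ΣF_x = 0: O_x − T·cos22° = 0 → O_x = 5625.25 × 0.927184 = 5216 N.
ΣF_y = 0: O_y + T·sin22° − 2950 − 1400 = 0 → O_y = 4350 − 5625.25 × 0.374607 = 2243 N.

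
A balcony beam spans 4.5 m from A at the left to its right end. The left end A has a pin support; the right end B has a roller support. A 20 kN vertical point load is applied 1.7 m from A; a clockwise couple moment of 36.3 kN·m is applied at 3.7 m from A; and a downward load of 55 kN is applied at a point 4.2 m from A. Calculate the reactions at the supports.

Taking moments about A: B_y·4.5 − 20·1.7 − 36.3 − 55·4.2 = 0 → B_y = 301.3/4.5 = 66.9556 ≈ 66.96 kN.
ΣF_y = 0: A_y + 66.9556 − 20 − 55 = 0 → A_y = 8.044 kN.
ΣF_x = 0: no horizontal applied forces, so A_x = 0.

A_x = 0, A_y = 8.044 kN, B_y = 66.96 kN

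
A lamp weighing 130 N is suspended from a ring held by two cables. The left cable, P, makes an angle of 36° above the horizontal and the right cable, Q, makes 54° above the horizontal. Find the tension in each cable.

ΣF_x = 0: −T_P·cos36° + T_Q·cos54° = 0 → T_Q = 1.37638·T_P.
ΣF_y = 0: T_P·sin36° + T_Q·sin54° = 130.
Substitute: T_P·(0.587785 + 1.37638·0.809017) = 130 → T_P = 76.4122 ≈ 76.41 N.
Then T_Q = 1.37638 × 76.4122 = 105.2 N.

T_P = 76.41 N, T_Q = 105.2 N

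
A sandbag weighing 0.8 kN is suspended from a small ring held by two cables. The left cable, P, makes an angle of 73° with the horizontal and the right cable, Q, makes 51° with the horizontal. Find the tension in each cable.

T_P = 0.6073 kN, T_Q = 0.2821 kN

ΣF_x = 0: −T_P·cos73° + T_Q·cos51° = 0 → T_Q = 0.464583·T_P.
ΣF_y = 0: T_P·sin73° + T_Q·sin51° = 0.8.
Substitute: T_P·(0.956305 + 0.464583·0.777146) = 0.8 → T_P = 0.607278 ≈ 0.6073 kN.
Then T_Q = 0.464583 × 0.607278 = 0.2821 kN.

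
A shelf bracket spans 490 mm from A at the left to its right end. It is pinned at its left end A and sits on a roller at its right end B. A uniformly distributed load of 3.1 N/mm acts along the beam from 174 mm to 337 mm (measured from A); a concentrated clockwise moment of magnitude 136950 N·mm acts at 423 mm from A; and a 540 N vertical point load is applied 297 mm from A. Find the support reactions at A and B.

Resultant of the distributed load: 3.1 × 163 = 505.3 N at 255.5 mm from A.
Moments about A: B_y·490 − (3.1·163)·255.5 − 136950 − 540·297 = 0 → B_y = 426434.15/490 = 870.274 ≈ 870.3 N.
ΣF_y = 0: A_y + 870.274 − 3.1·163 − 540 = 0 → A_y = 175.0 N.
ΣF_x = 0: no horizontal applied forces, so A_x = 0.

A_x = 0, A_y = 175.0 N, B_y = 870.3 N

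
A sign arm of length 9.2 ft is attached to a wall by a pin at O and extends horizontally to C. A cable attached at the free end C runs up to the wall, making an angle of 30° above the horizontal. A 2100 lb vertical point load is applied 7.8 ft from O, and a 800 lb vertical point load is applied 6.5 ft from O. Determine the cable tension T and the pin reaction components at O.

T = 4691 lb, O_x = 4063 lb, O_y = 554.3 lb

ΣM about O: T·sin30°·9.2 − 2100·7.8 − 800·6.5 = 0 → T = 21580/(9.2·0.5) = 4691.3 ≈ 4691 lb.
ΣF_x = 0: O_x − T·cos30° = 0 → O_x = 4691.3 × 0.866025 = 4063 lb.
ΣF_y = 0: O_y + T·sin30° − 2100 − 800 = 0 → O_y = 2900 − 4691.3 × 0.5 = 554.3 lb.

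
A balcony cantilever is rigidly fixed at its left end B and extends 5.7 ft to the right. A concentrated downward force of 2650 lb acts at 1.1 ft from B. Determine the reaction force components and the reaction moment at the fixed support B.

ΣF_x = 0: B_x = 0.
ΣF_y = 0: B_y − 2650 = 0 → B_y = 2650 lb.
ΣM about B: M_B − 2650·1.1 = 0 → M_B = 2915 lb·ft.

B_x = 0, B_y = 2650 lb, M_B = 2915 lb·ft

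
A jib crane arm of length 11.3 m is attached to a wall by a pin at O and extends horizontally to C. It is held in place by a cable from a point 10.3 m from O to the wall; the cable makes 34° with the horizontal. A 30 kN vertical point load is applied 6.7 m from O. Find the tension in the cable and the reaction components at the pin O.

T = 34.90 kN, O_x = 28.93 kN, O_y = 10.49 kN

ΣM about O: T·sin34°·10.3 − 30·6.7 = 0 → T = 201/(10.3·0.559193) = 34.8977 ≈ 34.90 kN.
ΣF_x = 0: O_x − T·cos34° = 0 → O_x = 34.8977 × 0.829038 = 28.93 kN.
ΣF_y = 0: O_y + T·sin34° − 30 = 0 → O_y = 30 − 34.8977 × 0.559193 = 10.49 kN.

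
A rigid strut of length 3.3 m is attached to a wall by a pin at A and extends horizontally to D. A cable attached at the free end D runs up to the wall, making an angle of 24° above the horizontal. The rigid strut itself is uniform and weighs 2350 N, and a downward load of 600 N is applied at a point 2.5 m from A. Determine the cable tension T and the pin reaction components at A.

T = 4006 N, A_x = 3660 N, A_y = 1320 N

ΣM about A: T·sin24°·3.3 − 2350·1.65 − 600·2.5 = 0 → T = 5377.5/(3.3·0.406737) = 4006.39 ≈ 4006 N.
ΣF_x = 0: A_x − T·cos24° = 0 → A_x = 4006.39 × 0.913545 = 3660 N.
ΣF_y = 0: A_y + T·sin24° − 2350 − 600 = 0 → A_y = 2950 − 4006.39 × 0.406737 = 1320 N.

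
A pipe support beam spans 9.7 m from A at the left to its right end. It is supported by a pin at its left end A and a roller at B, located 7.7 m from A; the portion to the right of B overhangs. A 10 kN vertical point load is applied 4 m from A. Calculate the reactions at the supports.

Moments about A: B_y·7.7 − 10·4 = 0 → B_y = 40/7.7 = 5.19481 ≈ 5.195 kN.
ΣF_y = 0: A_y + 5.19481 − 10 = 0 → A_y = 4.805 kN.
ΣF_x = 0: no horizontal applied forces, so A_x = 0.

A_x = 0, A_y = 4.805 kN, B_y = 5.195 kN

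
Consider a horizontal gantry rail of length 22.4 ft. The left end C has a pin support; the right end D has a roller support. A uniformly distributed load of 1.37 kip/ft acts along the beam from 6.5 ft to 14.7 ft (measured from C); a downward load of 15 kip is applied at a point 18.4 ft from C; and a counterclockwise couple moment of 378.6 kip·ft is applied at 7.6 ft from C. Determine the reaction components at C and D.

C_x = 0, C_y = 25.50 kip, D_y = 0.7357 kip

Resultant of the distributed load: 1.37 × 8.2 = 11.234 kip at 10.6 ft from C.
Moments about C: D_y·22.4 − (1.37·8.2)·10.6 − 15·18.4 + 378.6 = 0 → D_y = 16.4804/22.4 = 0.735732 ≈ 0.7357 kip.
ΣF_y = 0: C_y + 0.735732 − 1.37·8.2 − 15 = 0 → C_y = 25.50 kip.
ΣF_x = 0: no horizontal applied forces, so C_x = 0.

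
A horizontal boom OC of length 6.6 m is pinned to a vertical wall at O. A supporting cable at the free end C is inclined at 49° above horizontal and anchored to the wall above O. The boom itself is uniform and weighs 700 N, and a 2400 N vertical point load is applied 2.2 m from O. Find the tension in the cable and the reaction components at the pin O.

ΣM about O: T·sin49°·6.6 − 700·3.3 − 2400·2.2 = 0 → T = 7590/(6.6·0.75471) = 1523.76 ≈ 1524 N.
ΣF_x = 0: O_x − T·cos49° = 0 → O_x = 1523.76 × 0.656059 = 999.7 N.
ΣF_y = 0: O_y + T·sin49° − 700 − 2400 = 0 → O_y = 3100 − 1523.76 × 0.75471 = 1950 N.

T = 1524 N, O_x = 999.7 N, O_y = 1950 N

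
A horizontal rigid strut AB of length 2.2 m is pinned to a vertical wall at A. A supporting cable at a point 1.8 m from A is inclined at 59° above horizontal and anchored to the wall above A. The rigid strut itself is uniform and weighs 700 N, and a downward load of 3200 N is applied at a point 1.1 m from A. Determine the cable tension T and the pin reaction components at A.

T = 2780 N, A_x = 1432 N, A_y = 1517 N

ΣM about A: T·sin59°·1.8 − 700·1.1 − 3200·1.1 = 0 → T = 4290/(1.8·0.857167) = 2780.48 ≈ 2780 N.
ΣF_x = 0: A_x − T·cos59° = 0 → A_x = 2780.48 × 0.515038 = 1432 N.
ΣF_y = 0: A_y + T·sin59° − 700 − 3200 = 0 → A_y = 3900 − 2780.48 × 0.857167 = 1517 N.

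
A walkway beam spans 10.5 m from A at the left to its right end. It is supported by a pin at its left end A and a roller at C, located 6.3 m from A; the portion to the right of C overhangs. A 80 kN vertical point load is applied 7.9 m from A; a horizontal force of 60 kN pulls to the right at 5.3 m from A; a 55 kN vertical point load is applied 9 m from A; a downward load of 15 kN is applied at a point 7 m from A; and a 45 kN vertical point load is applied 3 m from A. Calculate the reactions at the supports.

ΣM about A: C_y·6.3 − 80·7.9 − 55·9 − 15·7 − 45·3 = 0 → C_y = 1367/6.3 = 216.984 ≈ 217.0 kN.
ΣF_y = 0: A_y + 216.984 − 80 − 55 − 15 − 45 = 0 → A_y = -21.98 kN.
ΣF_x = 0: A_x + 60 = 0 → A_x = -60.00 kN.

A_x = -60.00 kN, A_y = -21.98 kN, C_y = 217.0 kN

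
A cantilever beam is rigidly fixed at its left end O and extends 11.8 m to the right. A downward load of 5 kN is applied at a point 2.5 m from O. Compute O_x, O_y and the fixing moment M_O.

O_x = 0, O_y = 5.000 kN, M_O = 12.50 kN·m

ΣF_x = 0: O_x = 0.
ΣF_y = 0: O_y − 5 = 0 → O_y = 5.000 kN.
ΣM about O: M_O − 5·2.5 = 0 → M_O = 12.50 kN·m.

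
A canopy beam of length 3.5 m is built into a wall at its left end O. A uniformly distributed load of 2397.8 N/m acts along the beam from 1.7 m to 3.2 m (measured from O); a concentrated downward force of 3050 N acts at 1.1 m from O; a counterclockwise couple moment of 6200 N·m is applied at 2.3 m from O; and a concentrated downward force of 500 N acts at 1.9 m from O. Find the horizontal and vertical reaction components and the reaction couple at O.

Resultant of the distributed load: 2397.8 × 1.5 = 3596.7 N at 2.45 m from O.
ΣF_x = 0: O_x = 0.
ΣF_y = 0: O_y − 2397.8·1.5 − 3050 − 500 = 0 → O_y = 7147 N.
ΣM about O: M_O − (2397.8·1.5)·2.45 − 3050·1.1 + 6200 − 500·1.9 = 0 → M_O = 6917 N·m.

O_x = 0, O_y = 7147 N, M_O = 6917 N·m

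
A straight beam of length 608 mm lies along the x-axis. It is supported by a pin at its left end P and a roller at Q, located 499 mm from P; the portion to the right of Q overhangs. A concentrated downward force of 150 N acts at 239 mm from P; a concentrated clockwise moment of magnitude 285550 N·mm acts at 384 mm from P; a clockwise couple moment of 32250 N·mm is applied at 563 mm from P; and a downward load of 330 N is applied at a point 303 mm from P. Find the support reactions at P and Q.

P_x = 0, P_y = -429.1 N, Q_y = 909.1 N

Taking moments about P: Q_y·499 − 150·239 − 285550 − 32250 − 330·303 = 0 → Q_y = 453640/499 = 909.098 ≈ 909.1 N.
ΣF_y = 0: P_y + 909.098 − 150 − 330 = 0 → P_y = -429.1 N.
ΣF_x = 0: no horizontal applied forces, so P_x = 0.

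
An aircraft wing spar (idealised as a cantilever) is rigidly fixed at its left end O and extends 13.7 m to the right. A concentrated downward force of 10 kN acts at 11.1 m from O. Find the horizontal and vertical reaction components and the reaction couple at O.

O_x = 0, O_y = 10.00 kN, M_O = 111.0 kN·m

ΣF_x = 0: O_x = 0.
ΣF_y = 0: O_y − 10 = 0 → O_y = 10.00 kN.
ΣM about O: M_O − 10·11.1 = 0 → M_O = 111.0 kN·m.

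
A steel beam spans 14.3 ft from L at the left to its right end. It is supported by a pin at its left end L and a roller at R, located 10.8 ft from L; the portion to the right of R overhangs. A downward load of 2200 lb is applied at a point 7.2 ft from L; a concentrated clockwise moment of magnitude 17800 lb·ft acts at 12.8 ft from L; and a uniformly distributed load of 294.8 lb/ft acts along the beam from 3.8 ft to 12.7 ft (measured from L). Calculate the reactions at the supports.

L_x = 0, L_y = -295.3 lb, R_y = 5119 lb

Resultant of the distributed load: 294.8 × 8.9 = 2623.72 lb at 8.25 ft from L.
Taking moments about L: R_y·10.8 − 2200·7.2 − 17800 − (294.8·8.9)·8.25 = 0 → R_y = 55285.69/10.8 = 5119.05 ≈ 5119 lb.
ΣF_y = 0: L_y + 5119.05 − 2200 − 294.8·8.9 = 0 → L_y = -295.3 lb.
ΣF_x = 0: no horizontal applied forces, so L_x = 0.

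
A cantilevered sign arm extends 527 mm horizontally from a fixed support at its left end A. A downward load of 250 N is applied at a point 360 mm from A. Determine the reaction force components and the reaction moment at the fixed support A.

ΣF_x = 0: A_x = 0.
ΣF_y = 0: A_y − 250 = 0 → A_y = 250.0 N.
ΣM about A: M_A − 250·360 = 0 → M_A = 90000 N·mm.

A_x = 0, A_y = 250.0 N, M_A = 90000 N·mm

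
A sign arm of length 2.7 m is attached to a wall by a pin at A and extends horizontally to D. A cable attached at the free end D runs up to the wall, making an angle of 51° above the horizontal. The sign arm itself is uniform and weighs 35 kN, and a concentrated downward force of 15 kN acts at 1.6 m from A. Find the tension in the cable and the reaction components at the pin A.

T = 33.96 kN, A_x = 21.37 kN, A_y = 23.61 kN

ΣM about A: T·sin51°·2.7 − 35·1.35 − 15·1.6 = 0 → T = 71.25/(2.7·0.777146) = 33.9562 ≈ 33.96 kN.
ΣF_x = 0: A_x − T·cos51° = 0 → A_x = 33.9562 × 0.62932 = 21.37 kN.
ΣF_y = 0: A_y + T·sin51° − 35 − 15 = 0 → A_y = 50 − 33.9562 × 0.777146 = 23.61 kN.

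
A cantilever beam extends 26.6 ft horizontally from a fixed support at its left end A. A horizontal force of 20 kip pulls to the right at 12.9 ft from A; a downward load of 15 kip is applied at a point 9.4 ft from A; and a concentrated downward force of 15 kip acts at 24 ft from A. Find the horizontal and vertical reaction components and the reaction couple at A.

ΣF_x = 0: A_x + 20 = 0 → A_x = -20.00 kip.
ΣF_y = 0: A_y − 15 − 15 = 0 → A_y = 30.00 kip.
ΣM about A: M_A − 15·9.4 − 15·24 = 0 → M_A = 501.0 kip·ft.

A_x = -20.00 kip, A_y = 30.00 kip, M_A = 501.0 kip·ft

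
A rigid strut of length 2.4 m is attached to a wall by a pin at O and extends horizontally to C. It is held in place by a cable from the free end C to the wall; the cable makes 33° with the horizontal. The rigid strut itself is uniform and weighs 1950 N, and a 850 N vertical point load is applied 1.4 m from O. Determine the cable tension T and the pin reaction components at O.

T = 2701 N, O_x = 2265 N, O_y = 1329 N

ΣM about O: T·sin33°·2.4 − 1950·1.2 − 850·1.4 = 0 → T = 3530/(2.4·0.544639) = 2700.57 ≈ 2701 N.
ΣF_x = 0: O_x − T·cos33° = 0 → O_x = 2700.57 × 0.838671 = 2265 N.
ΣF_y = 0: O_y + T·sin33° − 1950 − 850 = 0 → O_y = 2800 − 2700.57 × 0.544639 = 1329 N.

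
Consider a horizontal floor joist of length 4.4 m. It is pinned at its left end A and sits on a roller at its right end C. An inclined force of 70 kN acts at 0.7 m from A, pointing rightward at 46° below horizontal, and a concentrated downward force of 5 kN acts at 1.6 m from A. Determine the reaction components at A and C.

A_x = -48.63 kN, A_y = 45.52 kN, C_y = 9.829 kN

Moments about A: C_y·4.4 − 70·sin46°·0.7 − 5·1.6 = 0 → C_y = 43.2477/4.4 = 9.82902 ≈ 9.829 kN.
ΣF_y = 0: A_y + 9.82902 − 70·sin46° − 5 = 0 → A_y = 45.52 kN.
ΣF_x = 0: A_x + 70·cos46° = 0 → A_x = -48.63 kN.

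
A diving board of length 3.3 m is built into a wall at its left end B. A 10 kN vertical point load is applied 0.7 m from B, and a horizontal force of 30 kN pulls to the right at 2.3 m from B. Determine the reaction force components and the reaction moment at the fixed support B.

ΣF_x = 0: B_x + 30 = 0 → B_x = -30.00 kN.
ΣF_y = 0: B_y − 10 = 0 → B_y = 10.00 kN.
ΣM about B: M_B − 10·0.7 = 0 → M_B = 7.000 kN·m.

B_x = -30.00 kN, B_y = 10.00 kN, M_B = 7.000 kN·m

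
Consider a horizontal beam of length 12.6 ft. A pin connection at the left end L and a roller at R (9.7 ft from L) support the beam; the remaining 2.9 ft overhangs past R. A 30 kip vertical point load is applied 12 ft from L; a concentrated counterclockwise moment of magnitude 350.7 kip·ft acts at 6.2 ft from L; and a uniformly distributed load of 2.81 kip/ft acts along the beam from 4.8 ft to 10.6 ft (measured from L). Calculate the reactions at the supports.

L_x = 0, L_y = 32.40 kip, R_y = 13.90 kip

Resultant of the distributed load: 2.81 × 5.8 = 16.298 kip at 7.7 ft from L.
ΣM about L: R_y·9.7 − 30·12 + 350.7 − (2.81·5.8)·7.7 = 0 → R_y = 134.7946/9.7 = 13.8964 ≈ 13.90 kip.
ΣF_y = 0: L_y + 13.8964 − 30 − 2.81·5.8 = 0 → L_y = 32.40 kip.
ΣF_x = 0: no horizontal applied forces, so L_x = 0.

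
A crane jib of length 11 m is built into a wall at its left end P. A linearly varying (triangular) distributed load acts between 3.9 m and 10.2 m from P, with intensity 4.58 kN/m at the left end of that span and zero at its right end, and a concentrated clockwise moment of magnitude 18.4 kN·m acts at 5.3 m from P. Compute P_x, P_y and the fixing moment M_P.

P_x = 0, P_y = 14.43 kN, M_P = 105.0 kN·m

Resultant of the triangular load: ½ × 4.58 × 6.3 = 14.427 kN, acting at 6 m from P (one-third of the span from the peak).
ΣF_x = 0: P_x = 0.
ΣF_y = 0: P_y − ½·4.58·6.3 = 0 → P_y = 14.43 kN.
ΣM about P: M_P − (½·4.58·6.3)·6 − 18.4 = 0 → M_P = 105.0 kN·m.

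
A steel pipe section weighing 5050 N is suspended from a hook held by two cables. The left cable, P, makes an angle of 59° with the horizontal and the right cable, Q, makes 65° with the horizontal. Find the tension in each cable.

T_P = 2574 N, T_Q = 3137 N

ΣF_x = 0: −T_P·cos59° + T_Q·cos65° = 0 → T_Q = 1.21868·T_P.
ΣF_y = 0: T_P·sin59° + T_Q·sin65° = 5050.
Substitute: T_P·(0.857167 + 1.21868·0.906308) = 5050 → T_P = 2574.34 ≈ 2574 N.
Then T_Q = 1.21868 × 2574.34 = 3137 N.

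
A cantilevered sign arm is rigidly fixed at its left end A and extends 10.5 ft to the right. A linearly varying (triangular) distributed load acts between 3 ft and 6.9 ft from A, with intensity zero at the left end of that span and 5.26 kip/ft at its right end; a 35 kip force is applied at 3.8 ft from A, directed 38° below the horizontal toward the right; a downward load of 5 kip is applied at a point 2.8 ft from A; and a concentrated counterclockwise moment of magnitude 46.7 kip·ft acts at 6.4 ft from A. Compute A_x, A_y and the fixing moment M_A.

A_x = -27.58 kip, A_y = 36.81 kip, M_A = 106.6 kip·ft

Resultant of the triangular load: ½ × 5.26 × 3.9 = 10.257 kip, acting at 5.6 ft from A (one-third of the span from the peak).
ΣF_x = 0: A_x + 35·cos38° = 0 → A_x = -27.58 kip.
ΣF_y = 0: A_y − ½·5.26·3.9 − 35·sin38° − 5 = 0 → A_y = 36.81 kip.
ΣM about A: M_A − (½·5.26·3.9)·5.6 − 35·sin38°·3.8 − 5·2.8 + 46.7 = 0 → M_A = 106.6 kip·ft.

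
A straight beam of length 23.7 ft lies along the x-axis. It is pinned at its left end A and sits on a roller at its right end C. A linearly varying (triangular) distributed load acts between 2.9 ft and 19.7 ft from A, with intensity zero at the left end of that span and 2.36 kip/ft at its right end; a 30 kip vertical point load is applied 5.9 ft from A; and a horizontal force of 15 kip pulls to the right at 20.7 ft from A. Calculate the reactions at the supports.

Resultant of the triangular load: ½ × 2.36 × 16.8 = 19.824 kip, acting at 14.1 ft from A (one-third of the span from the peak).
Moments about A: C_y·23.7 − (½·2.36·16.8)·14.1 − 30·5.9 = 0 → C_y = 456.5184/23.7 = 19.2624 ≈ 19.26 kip.
ΣF_y = 0: A_y + 19.2624 − ½·2.36·16.8 − 30 = 0 → A_y = 30.56 kip.
ΣF_x = 0: A_x + 15 = 0 → A_x = -15.00 kip.

A_x = -15.00 kip, A_y = 30.56 kip, C_y = 19.26 kip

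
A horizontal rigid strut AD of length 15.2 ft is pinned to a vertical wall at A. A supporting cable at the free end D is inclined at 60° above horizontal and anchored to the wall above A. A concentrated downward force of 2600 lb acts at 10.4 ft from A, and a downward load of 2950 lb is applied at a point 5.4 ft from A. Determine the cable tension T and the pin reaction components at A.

T = 3264 lb, A_x = 1632 lb, A_y = 2723 lb

ΣM about A: T·sin60°·15.2 − 2600·10.4 − 2950·5.4 = 0 → T = 42970/(15.2·0.866025) = 3264.31 ≈ 3264 lb.
ΣF_x = 0: A_x − T·cos60° = 0 → A_x = 3264.31 × 0.5 = 1632 lb.
ΣF_y = 0: A_y + T·sin60° − 2600 − 2950 = 0 → A_y = 5550 − 3264.31 × 0.866025 = 2723 lb.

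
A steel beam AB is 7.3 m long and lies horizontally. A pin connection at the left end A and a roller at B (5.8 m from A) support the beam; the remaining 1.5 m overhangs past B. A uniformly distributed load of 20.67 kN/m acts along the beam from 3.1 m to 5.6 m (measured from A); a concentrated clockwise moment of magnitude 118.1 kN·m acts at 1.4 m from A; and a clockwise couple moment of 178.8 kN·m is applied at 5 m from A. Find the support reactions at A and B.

Resultant of the distributed load: 20.67 × 2.5 = 51.675 kN at 4.35 m from A.
ΣM about A: B_y·5.8 − (20.67·2.5)·4.35 − 118.1 − 178.8 = 0 → B_y = 521.68625/5.8 = 89.9459 ≈ 89.95 kN.
ΣF_y = 0: A_y + 89.9459 − 20.67·2.5 = 0 → A_y = -38.27 kN.
ΣF_x = 0: no horizontal applied forces, so A_x = 0.

A_x = 0, A_y = -38.27 kN, B_y = 89.95 kN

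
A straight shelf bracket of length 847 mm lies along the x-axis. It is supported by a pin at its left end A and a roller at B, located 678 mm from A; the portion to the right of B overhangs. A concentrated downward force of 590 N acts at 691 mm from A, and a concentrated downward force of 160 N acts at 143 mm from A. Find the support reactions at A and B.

A_x = 0, A_y = 114.9 N, B_y = 635.1 N

ΣM about A: B_y·678 − 590·691 − 160·143 = 0 → B_y = 430570/678 = 635.059 ≈ 635.1 N.
ΣF_y = 0: A_y + 635.059 − 590 − 160 = 0 → A_y = 114.9 N.
ΣF_x = 0: no horizontal applied forces, so A_x = 0.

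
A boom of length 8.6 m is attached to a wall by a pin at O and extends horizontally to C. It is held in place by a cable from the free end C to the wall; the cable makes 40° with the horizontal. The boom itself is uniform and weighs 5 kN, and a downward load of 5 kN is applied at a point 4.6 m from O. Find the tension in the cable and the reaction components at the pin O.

ΣM about O: T·sin40°·8.6 − 5·4.3 − 5·4.6 = 0 → T = 44.5/(8.6·0.642788) = 8.04996 ≈ 8.050 kN.
ΣF_x = 0: O_x − T·cos40° = 0 → O_x = 8.04996 × 0.766044 = 6.167 kN.
ΣF_y = 0: O_y + T·sin40° − 5 − 5 = 0 → O_y = 10 − 8.04996 × 0.642788 = 4.826 kN.

T = 8.050 kN, O_x = 6.167 kN, O_y = 4.826 kN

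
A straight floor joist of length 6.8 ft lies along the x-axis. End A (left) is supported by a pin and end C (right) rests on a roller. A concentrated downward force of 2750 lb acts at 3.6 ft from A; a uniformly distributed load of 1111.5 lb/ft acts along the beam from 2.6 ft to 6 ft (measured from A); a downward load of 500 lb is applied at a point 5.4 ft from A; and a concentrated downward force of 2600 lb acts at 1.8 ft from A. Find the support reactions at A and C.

A_x = 0, A_y = 4698 lb, C_y = 4931 lb

Resultant of the distributed load: 1111.5 × 3.4 = 3779.1 lb at 4.3 ft from A.
Taking moments about A: C_y·6.8 − 2750·3.6 − (1111.5·3.4)·4.3 − 500·5.4 − 2600·1.8 = 0 → C_y = 33530.13/6.8 = 4930.9 ≈ 4931 lb.
ΣF_y = 0: A_y + 4930.9 − 2750 − 1111.5·3.4 − 500 − 2600 = 0 → A_y = 4698 lb.
ΣF_x = 0: no horizontal applied forces, so A_x = 0.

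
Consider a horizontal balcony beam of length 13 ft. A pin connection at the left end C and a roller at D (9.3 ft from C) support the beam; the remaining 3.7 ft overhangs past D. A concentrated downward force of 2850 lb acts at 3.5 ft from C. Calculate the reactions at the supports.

C_x = 0, C_y = 1777 lb, D_y = 1073 lb

Taking moments about C: D_y·9.3 − 2850·3.5 = 0 → D_y = 9975/9.3 = 1072.58 ≈ 1073 lb.
ΣF_y = 0: C_y + 1072.58 − 2850 = 0 → C_y = 1777 lb.
ΣF_x = 0: no horizontal applied forces, so C_x = 0.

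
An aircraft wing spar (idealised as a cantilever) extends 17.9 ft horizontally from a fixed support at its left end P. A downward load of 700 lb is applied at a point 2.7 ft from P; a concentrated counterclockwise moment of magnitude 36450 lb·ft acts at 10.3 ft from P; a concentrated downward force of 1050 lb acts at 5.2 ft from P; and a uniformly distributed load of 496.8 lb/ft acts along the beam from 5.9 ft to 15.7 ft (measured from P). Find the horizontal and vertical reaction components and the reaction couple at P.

Resultant of the distributed load: 496.8 × 9.8 = 4868.64 lb at 10.8 ft from P.
ΣF_x = 0: P_x = 0.
ΣF_y = 0: P_y − 700 − 1050 − 496.8·9.8 = 0 → P_y = 6619 lb.
ΣM about P: M_P − 700·2.7 + 36450 − 1050·5.2 − (496.8·9.8)·10.8 = 0 → M_P = 23480 lb·ft.

P_x = 0, P_y = 6619 lb, M_P = 23480 lb·ft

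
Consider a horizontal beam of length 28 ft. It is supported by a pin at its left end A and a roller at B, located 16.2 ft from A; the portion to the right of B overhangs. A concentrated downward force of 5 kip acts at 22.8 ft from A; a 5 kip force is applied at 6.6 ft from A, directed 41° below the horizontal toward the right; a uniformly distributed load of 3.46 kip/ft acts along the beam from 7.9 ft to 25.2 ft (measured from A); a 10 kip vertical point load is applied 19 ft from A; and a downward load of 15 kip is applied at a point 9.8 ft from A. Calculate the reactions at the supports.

A_x = -3.774 kip, A_y = 2.811 kip, B_y = 90.33 kip

Resultant of the distributed load: 3.46 × 17.3 = 59.858 kip at 16.55 ft from A.
Moments about A: B_y·16.2 − 5·22.8 − 5·sin41°·6.6 − (3.46·17.3)·16.55 − 10·19 − 15·9.8 = 0 → B_y = 1463.3/16.2 = 90.3272 ≈ 90.33 kip.
ΣF_y = 0: A_y + 90.3272 − 5 − 5·sin41° − 3.46·17.3 − 10 − 15 = 0 → A_y = 2.811 kip.
ΣF_x = 0: A_x + 5·cos41° = 0 → A_x = -3.774 kip.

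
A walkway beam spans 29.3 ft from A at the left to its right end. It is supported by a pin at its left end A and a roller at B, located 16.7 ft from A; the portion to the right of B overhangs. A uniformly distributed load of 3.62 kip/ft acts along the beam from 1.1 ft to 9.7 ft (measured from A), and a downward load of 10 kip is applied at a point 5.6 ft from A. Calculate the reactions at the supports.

Resultant of the distributed load: 3.62 × 8.6 = 31.132 kip at 5.4 ft from A.
ΣM about A: B_y·16.7 − (3.62·8.6)·5.4 − 10·5.6 = 0 → B_y = 224.1128/16.7 = 13.4199 ≈ 13.42 kip.
ΣF_y = 0: A_y + 13.4199 − 3.62·8.6 − 10 = 0 → A_y = 27.71 kip.
ΣF_x = 0: no horizontal applied forces, so A_x = 0.

A_x = 0, A_y = 27.71 kip, B_y = 13.42 kip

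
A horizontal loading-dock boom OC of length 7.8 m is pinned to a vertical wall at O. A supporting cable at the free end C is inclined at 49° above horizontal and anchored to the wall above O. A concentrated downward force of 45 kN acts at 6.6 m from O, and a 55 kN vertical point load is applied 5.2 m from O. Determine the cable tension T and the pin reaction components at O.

T = 99.04 kN, O_x = 64.97 kN, O_y = 25.26 kN

ΣM about O: T·sin49°·7.8 − 45·6.6 − 55·5.2 = 0 → T = 583/(7.8·0.75471) = 99.0362 ≈ 99.04 kN.
ΣF_x = 0: O_x − T·cos49° = 0 → O_x = 99.0362 × 0.656059 = 64.97 kN.
ΣF_y = 0: O_y + T·sin49° − 45 − 55 = 0 → O_y = 100 − 99.0362 × 0.75471 = 25.26 kN.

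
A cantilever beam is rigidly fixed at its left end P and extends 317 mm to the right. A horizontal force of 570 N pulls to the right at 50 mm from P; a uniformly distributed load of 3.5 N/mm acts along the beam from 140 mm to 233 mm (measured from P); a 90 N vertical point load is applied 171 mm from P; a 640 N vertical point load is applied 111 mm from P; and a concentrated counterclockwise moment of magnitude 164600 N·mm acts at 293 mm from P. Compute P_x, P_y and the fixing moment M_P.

P_x = -570.0 N, P_y = 1056 N, M_P = -17460 N·mm

Resultant of the distributed load: 3.5 × 93 = 325.5 N at 186.5 mm from P.
ΣF_x = 0: P_x + 570 = 0 → P_x = -570.0 N.
ΣF_y = 0: P_y − 3.5·93 − 90 − 640 = 0 → P_y = 1056 N.
ΣM about P: M_P − (3.5·93)·186.5 − 90·171 − 640·111 + 164600 = 0 → M_P = -17460 N·mm.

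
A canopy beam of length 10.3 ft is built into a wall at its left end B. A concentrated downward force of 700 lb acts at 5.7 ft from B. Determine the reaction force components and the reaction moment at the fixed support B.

ΣF_x = 0: B_x = 0.
ΣF_y = 0: B_y − 700 = 0 → B_y = 700.0 lb.
ΣM about B: M_B − 700·5.7 = 0 → M_B = 3990 lb·ft.

B_x = 0, B_y = 700.0 lb, M_B = 3990 lb·ft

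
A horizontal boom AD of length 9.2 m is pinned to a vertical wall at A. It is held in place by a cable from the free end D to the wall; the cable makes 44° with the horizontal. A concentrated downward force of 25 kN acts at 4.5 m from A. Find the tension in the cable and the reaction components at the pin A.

T = 17.60 kN, A_x = 12.66 kN, A_y = 12.77 kN

ΣM about A: T·sin44°·9.2 − 25·4.5 = 0 → T = 112.5/(9.2·0.694658) = 17.6033 ≈ 17.60 kN.
ΣF_x = 0: A_x − T·cos44° = 0 → A_x = 17.6033 × 0.71934 = 12.66 kN.
ΣF_y = 0: A_y + T·sin44° − 25 = 0 → A_y = 25 − 17.6033 × 0.694658 = 12.77 kN.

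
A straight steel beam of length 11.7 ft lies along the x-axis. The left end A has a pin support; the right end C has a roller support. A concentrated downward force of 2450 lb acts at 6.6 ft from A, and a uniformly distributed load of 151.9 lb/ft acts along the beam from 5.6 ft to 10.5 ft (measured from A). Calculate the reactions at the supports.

A_x = 0, A_y = 1300 lb, C_y = 1894 lb

Resultant of the distributed load: 151.9 × 4.9 = 744.31 lb at 8.05 ft from A.
ΣM about A: C_y·11.7 − 2450·6.6 − (151.9·4.9)·8.05 = 0 → C_y = 22161.6955/11.7 = 1894.16 ≈ 1894 lb.
ΣF_y = 0: A_y + 1894.16 − 2450 − 151.9·4.9 = 0 → A_y = 1300 lb.
ΣF_x = 0: no horizontal applied forces, so A_x = 0.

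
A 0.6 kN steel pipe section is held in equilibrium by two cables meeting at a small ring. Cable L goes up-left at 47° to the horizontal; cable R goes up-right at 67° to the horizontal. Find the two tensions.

ΣF_x = 0: −T_L·cos47° + T_R·cos67° = 0 → T_R = 1.74544·T_L.
ΣF_y = 0: T_L·sin47° + T_R·sin67° = 0.6.
Substitute: T_L·(0.731354 + 1.74544·0.920505) = 0.6 → T_L = 0.256625 ≈ 0.2566 kN.
Then T_R = 1.74544 × 0.256625 = 0.4479 kN.

T_L = 0.2566 kN, T_R = 0.4479 kN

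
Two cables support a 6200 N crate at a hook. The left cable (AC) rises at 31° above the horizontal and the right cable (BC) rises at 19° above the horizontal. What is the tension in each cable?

T_AC = 7653 N, T_BC = 6938 N

ΣF_x = 0: −T_AC·cos31° + T_BC·cos19° = 0 → T_BC = 0.906558·T_AC.
ΣF_y = 0: T_AC·sin31° + T_BC·sin19° = 6200.
Substitute: T_AC·(0.515038 + 0.906558·0.325568) = 6200 → T_AC = 7652.58 ≈ 7653 N.
Then T_BC = 0.906558 × 7652.58 = 6938 N.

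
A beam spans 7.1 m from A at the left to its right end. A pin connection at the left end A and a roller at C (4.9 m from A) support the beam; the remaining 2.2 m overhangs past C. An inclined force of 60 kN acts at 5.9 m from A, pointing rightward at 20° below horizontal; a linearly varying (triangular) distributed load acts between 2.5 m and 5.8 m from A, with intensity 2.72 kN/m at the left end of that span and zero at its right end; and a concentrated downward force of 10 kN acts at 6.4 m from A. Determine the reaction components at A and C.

Resultant of the triangular load: ½ × 2.72 × 3.3 = 4.488 kN, acting at 3.6 m from A (one-third of the span from the peak).
Moments about A: C_y·4.9 − 60·sin20°·5.9 − (½·2.72·3.3)·3.6 − 10·6.4 = 0 → C_y = 201.232/4.9 = 41.0678 ≈ 41.07 kN.
ΣF_y = 0: A_y + 41.0678 − 60·sin20° − ½·2.72·3.3 − 10 = 0 → A_y = -6.059 kN.
ΣF_x = 0: A_x + 60·cos20° = 0 → A_x = -56.38 kN.

A_x = -56.38 kN, A_y = -6.059 kN, C_y = 41.07 kN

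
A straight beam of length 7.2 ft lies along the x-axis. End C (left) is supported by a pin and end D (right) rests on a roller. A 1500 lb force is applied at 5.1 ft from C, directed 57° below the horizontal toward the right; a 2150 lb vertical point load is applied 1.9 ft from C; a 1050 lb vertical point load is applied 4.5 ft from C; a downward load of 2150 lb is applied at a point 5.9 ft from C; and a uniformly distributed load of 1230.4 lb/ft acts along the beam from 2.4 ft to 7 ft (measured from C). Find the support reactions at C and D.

Resultant of the distributed load: 1230.4 × 4.6 = 5659.84 lb at 4.7 ft from C.
ΣM about C: D_y·7.2 − 1500·sin57°·5.1 − 2150·1.9 − 1050·4.5 − 2150·5.9 − (1230.4·4.6)·4.7 = 0 → D_y = 54512.1/7.2 = 7571.12 ≈ 7571 lb.
ΣF_y = 0: C_y + 7571.12 − 1500·sin57° − 2150 − 1050 − 2150 − 1230.4·4.6 = 0 → C_y = 4697 lb.
ΣF_x = 0: C_x + 1500·cos57° = 0 → C_x = -817.0 lb.

C_x = -817.0 lb, C_y = 4697 lb, D_y = 7571 lb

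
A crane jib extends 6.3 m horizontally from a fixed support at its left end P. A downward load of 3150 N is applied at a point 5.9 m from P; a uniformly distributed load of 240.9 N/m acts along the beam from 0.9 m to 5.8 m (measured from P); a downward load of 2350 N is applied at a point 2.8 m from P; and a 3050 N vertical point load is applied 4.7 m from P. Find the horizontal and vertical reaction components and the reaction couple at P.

P_x = 0, P_y = 9730 N, M_P = 43450 N·m

Resultant of the distributed load: 240.9 × 4.9 = 1180.41 N at 3.35 m from P.
ΣF_x = 0: P_x = 0.
ΣF_y = 0: P_y − 3150 − 240.9·4.9 − 2350 − 3050 = 0 → P_y = 9730 N.
ΣM about P: M_P − 3150·5.9 − (240.9·4.9)·3.35 − 2350·2.8 − 3050·4.7 = 0 → M_P = 43450 N·m.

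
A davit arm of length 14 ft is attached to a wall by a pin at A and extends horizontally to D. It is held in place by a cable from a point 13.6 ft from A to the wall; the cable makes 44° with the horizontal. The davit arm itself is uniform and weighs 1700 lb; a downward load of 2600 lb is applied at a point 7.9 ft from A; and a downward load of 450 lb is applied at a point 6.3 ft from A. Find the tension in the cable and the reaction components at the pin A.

ΣM about A: T·sin44°·13.6 − 1700·7 − 2600·7.9 − 450·6.3 = 0 → T = 35275/(13.6·0.694658) = 3733.85 ≈ 3734 lb.
ΣF_x = 0: A_x − T·cos44° = 0 → A_x = 3733.85 × 0.71934 = 2686 lb.
ΣF_y = 0: A_y + T·sin44° − 1700 − 2600 − 450 = 0 → A_y = 4750 − 3733.85 × 0.694658 = 2156 lb.

T = 3734 lb, A_x = 2686 lb, A_y = 2156 lb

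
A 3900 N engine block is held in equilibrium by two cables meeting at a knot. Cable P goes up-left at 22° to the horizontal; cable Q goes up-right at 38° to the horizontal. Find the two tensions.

ΣF_x = 0: −T_P·cos22° + T_Q·cos38° = 0 → T_Q = 1.17661·T_P.
ΣF_y = 0: T_P·sin22° + T_Q·sin38° = 3900.
Substitute: T_P·(0.374607 + 1.17661·0.615661) = 3900 → T_P = 3548.68 ≈ 3549 N.
Then T_Q = 1.17661 × 3548.68 = 4175 N.

T_P = 3549 N, T_Q = 4175 N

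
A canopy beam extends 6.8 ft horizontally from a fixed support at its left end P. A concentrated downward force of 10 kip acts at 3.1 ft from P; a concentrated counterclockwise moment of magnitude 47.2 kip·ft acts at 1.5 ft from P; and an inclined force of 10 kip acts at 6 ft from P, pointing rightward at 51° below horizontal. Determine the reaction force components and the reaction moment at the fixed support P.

ΣF_x = 0: P_x + 10·cos51° = 0 → P_x = -6.293 kip.
ΣF_y = 0: P_y − 10 − 10·sin51° = 0 → P_y = 17.77 kip.
ΣM about P: M_P − 10·3.1 + 47.2 − 10·sin51°·6 = 0 → M_P = 30.43 kip·ft.

P_x = -6.293 kip, P_y = 17.77 kip, M_P = 30.43 kip·ft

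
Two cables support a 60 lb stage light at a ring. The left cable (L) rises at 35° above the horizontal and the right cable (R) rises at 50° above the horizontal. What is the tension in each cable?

T_L = 38.71 lb, T_R = 49.34 lb

ΣF_x = 0: −T_L·cos35° + T_R·cos50° = 0 → T_R = 1.27437·T_L.
ΣF_y = 0: T_L·sin35° + T_R·sin50° = 60.
Substitute: T_L·(0.573576 + 1.27437·0.766044) = 60 → T_L = 38.7147 ≈ 38.71 lb.
Then T_R = 1.27437 × 38.7147 = 49.34 lb.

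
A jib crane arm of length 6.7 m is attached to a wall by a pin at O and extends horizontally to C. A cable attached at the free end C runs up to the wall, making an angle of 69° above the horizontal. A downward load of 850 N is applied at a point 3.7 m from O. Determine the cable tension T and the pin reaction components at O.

T = 502.8 N, O_x = 180.2 N, O_y = 380.6 N

ΣM about O: T·sin69°·6.7 − 850·3.7 = 0 → T = 3145/(6.7·0.93358) = 502.799 ≈ 502.8 N.
ΣF_x = 0: O_x − T·cos69° = 0 → O_x = 502.799 × 0.358368 = 180.2 N.
ΣF_y = 0: O_y + T·sin69° − 850 = 0 → O_y = 850 − 502.799 × 0.93358 = 380.6 N.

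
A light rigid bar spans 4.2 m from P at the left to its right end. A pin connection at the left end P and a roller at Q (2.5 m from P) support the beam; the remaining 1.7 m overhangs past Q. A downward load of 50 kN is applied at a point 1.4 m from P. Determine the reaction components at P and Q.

Moments about P: Q_y·2.5 − 50·1.4 = 0 → Q_y = 70/2.5 = 28.00 kN.
ΣF_y = 0: P_y + 28 − 50 = 0 → P_y = 22.00 kN.
ΣF_x = 0: no horizontal applied forces, so P_x = 0.

P_x = 0, P_y = 22.00 kN, Q_y = 28.00 kN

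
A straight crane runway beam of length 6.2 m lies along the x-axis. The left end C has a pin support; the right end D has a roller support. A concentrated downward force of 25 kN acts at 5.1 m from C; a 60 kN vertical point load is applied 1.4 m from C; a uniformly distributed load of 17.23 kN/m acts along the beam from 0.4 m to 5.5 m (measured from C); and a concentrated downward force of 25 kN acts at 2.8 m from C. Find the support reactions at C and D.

C_x = 0, C_y = 110.7 kN, D_y = 87.21 kN

Resultant of the distributed load: 17.23 × 5.1 = 87.873 kN at 2.95 m from C.
Taking moments about C: D_y·6.2 − 25·5.1 − 60·1.4 − (17.23·5.1)·2.95 − 25·2.8 = 0 → D_y = 540.72535/6.2 = 87.2138 ≈ 87.21 kN.
ΣF_y = 0: C_y + 87.2138 − 25 − 60 − 17.23·5.1 − 25 = 0 → C_y = 110.7 kN.
ΣF_x = 0: no horizontal applied forces, so C_x = 0.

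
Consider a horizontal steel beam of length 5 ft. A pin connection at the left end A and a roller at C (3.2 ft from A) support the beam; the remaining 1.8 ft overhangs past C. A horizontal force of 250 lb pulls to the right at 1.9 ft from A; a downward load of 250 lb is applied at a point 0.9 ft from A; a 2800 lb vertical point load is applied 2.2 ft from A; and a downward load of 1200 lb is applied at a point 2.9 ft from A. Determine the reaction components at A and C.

Taking moments about A: C_y·3.2 − 250·0.9 − 2800·2.2 − 1200·2.9 = 0 → C_y = 9865/3.2 = 3082.81 ≈ 3083 lb.
ΣF_y = 0: A_y + 3082.81 − 250 − 2800 − 1200 = 0 → A_y = 1167 lb.
ΣF_x = 0: A_x + 250 = 0 → A_x = -250.0 lb.

A_x = -250.0 lb, A_y = 1167 lb, C_y = 3083 lb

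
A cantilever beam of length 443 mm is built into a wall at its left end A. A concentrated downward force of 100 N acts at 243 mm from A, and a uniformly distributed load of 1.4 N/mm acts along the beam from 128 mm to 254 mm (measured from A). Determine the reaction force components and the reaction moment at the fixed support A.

Resultant of the distributed load: 1.4 × 126 = 176.4 N at 191 mm from A.
ΣF_x = 0: A_x = 0.
ΣF_y = 0: A_y − 100 − 1.4·126 = 0 → A_y = 276.4 N.
ΣM about A: M_A − 100·243 − (1.4·126)·191 = 0 → M_A = 57990 N·mm.

A_x = 0, A_y = 276.4 N, M_A = 57990 N·mm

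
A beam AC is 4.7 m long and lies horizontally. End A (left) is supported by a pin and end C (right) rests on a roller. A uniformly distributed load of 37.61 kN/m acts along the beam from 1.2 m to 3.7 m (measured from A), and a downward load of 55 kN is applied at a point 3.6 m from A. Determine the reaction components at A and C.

Resultant of the distributed load: 37.61 × 2.5 = 94.025 kN at 2.45 m from A.
Taking moments about A: C_y·4.7 − (37.61·2.5)·2.45 − 55·3.6 = 0 → C_y = 428.36125/4.7 = 91.1407 ≈ 91.14 kN.
ΣF_y = 0: A_y + 91.1407 − 37.61·2.5 − 55 = 0 → A_y = 57.88 kN.
ΣF_x = 0: no horizontal applied forces, so A_x = 0.

A_x = 0, A_y = 57.88 kN, C_y = 91.14 kN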